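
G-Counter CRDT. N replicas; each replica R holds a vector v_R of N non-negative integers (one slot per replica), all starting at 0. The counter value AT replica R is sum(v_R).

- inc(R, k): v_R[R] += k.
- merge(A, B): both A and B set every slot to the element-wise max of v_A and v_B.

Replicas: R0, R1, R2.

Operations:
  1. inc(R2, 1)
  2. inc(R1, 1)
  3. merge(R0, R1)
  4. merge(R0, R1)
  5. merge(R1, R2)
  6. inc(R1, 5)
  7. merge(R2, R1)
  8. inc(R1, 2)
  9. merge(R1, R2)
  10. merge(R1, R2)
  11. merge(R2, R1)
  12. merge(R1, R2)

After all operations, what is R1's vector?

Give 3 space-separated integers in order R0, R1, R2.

Answer: 0 8 1

Derivation:
Op 1: inc R2 by 1 -> R2=(0,0,1) value=1
Op 2: inc R1 by 1 -> R1=(0,1,0) value=1
Op 3: merge R0<->R1 -> R0=(0,1,0) R1=(0,1,0)
Op 4: merge R0<->R1 -> R0=(0,1,0) R1=(0,1,0)
Op 5: merge R1<->R2 -> R1=(0,1,1) R2=(0,1,1)
Op 6: inc R1 by 5 -> R1=(0,6,1) value=7
Op 7: merge R2<->R1 -> R2=(0,6,1) R1=(0,6,1)
Op 8: inc R1 by 2 -> R1=(0,8,1) value=9
Op 9: merge R1<->R2 -> R1=(0,8,1) R2=(0,8,1)
Op 10: merge R1<->R2 -> R1=(0,8,1) R2=(0,8,1)
Op 11: merge R2<->R1 -> R2=(0,8,1) R1=(0,8,1)
Op 12: merge R1<->R2 -> R1=(0,8,1) R2=(0,8,1)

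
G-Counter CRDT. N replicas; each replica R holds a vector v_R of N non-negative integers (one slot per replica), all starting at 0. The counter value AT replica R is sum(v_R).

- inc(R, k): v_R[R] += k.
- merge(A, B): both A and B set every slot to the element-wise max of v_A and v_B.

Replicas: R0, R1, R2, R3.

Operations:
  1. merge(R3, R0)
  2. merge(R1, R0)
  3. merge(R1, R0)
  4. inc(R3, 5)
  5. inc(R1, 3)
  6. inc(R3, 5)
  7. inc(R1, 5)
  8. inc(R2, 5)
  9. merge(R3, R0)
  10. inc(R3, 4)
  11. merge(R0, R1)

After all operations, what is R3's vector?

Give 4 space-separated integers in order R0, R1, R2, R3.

Op 1: merge R3<->R0 -> R3=(0,0,0,0) R0=(0,0,0,0)
Op 2: merge R1<->R0 -> R1=(0,0,0,0) R0=(0,0,0,0)
Op 3: merge R1<->R0 -> R1=(0,0,0,0) R0=(0,0,0,0)
Op 4: inc R3 by 5 -> R3=(0,0,0,5) value=5
Op 5: inc R1 by 3 -> R1=(0,3,0,0) value=3
Op 6: inc R3 by 5 -> R3=(0,0,0,10) value=10
Op 7: inc R1 by 5 -> R1=(0,8,0,0) value=8
Op 8: inc R2 by 5 -> R2=(0,0,5,0) value=5
Op 9: merge R3<->R0 -> R3=(0,0,0,10) R0=(0,0,0,10)
Op 10: inc R3 by 4 -> R3=(0,0,0,14) value=14
Op 11: merge R0<->R1 -> R0=(0,8,0,10) R1=(0,8,0,10)

Answer: 0 0 0 14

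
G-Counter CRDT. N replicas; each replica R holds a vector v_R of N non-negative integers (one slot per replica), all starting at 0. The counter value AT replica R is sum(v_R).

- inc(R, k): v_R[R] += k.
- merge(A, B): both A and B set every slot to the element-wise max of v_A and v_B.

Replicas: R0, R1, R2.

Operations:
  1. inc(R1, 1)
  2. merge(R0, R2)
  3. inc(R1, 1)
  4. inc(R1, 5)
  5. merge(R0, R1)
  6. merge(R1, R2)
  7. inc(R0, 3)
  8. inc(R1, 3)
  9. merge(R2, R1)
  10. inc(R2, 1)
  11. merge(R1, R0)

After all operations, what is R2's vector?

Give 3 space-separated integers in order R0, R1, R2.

Answer: 0 10 1

Derivation:
Op 1: inc R1 by 1 -> R1=(0,1,0) value=1
Op 2: merge R0<->R2 -> R0=(0,0,0) R2=(0,0,0)
Op 3: inc R1 by 1 -> R1=(0,2,0) value=2
Op 4: inc R1 by 5 -> R1=(0,7,0) value=7
Op 5: merge R0<->R1 -> R0=(0,7,0) R1=(0,7,0)
Op 6: merge R1<->R2 -> R1=(0,7,0) R2=(0,7,0)
Op 7: inc R0 by 3 -> R0=(3,7,0) value=10
Op 8: inc R1 by 3 -> R1=(0,10,0) value=10
Op 9: merge R2<->R1 -> R2=(0,10,0) R1=(0,10,0)
Op 10: inc R2 by 1 -> R2=(0,10,1) value=11
Op 11: merge R1<->R0 -> R1=(3,10,0) R0=(3,10,0)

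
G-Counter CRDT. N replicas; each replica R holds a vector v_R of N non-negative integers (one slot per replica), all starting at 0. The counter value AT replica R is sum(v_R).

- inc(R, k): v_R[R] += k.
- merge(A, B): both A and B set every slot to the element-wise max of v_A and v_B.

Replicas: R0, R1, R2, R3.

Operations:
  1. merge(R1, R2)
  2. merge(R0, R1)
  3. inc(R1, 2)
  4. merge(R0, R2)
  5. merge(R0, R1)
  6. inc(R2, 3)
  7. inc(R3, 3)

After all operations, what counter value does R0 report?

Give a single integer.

Answer: 2

Derivation:
Op 1: merge R1<->R2 -> R1=(0,0,0,0) R2=(0,0,0,0)
Op 2: merge R0<->R1 -> R0=(0,0,0,0) R1=(0,0,0,0)
Op 3: inc R1 by 2 -> R1=(0,2,0,0) value=2
Op 4: merge R0<->R2 -> R0=(0,0,0,0) R2=(0,0,0,0)
Op 5: merge R0<->R1 -> R0=(0,2,0,0) R1=(0,2,0,0)
Op 6: inc R2 by 3 -> R2=(0,0,3,0) value=3
Op 7: inc R3 by 3 -> R3=(0,0,0,3) value=3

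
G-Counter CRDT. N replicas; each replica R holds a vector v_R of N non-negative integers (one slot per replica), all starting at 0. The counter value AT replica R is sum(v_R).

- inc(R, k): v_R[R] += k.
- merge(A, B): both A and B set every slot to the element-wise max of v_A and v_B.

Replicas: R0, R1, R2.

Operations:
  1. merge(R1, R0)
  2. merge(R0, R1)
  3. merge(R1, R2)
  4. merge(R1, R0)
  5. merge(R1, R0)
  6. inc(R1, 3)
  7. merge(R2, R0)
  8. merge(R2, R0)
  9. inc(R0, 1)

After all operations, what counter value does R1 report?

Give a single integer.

Op 1: merge R1<->R0 -> R1=(0,0,0) R0=(0,0,0)
Op 2: merge R0<->R1 -> R0=(0,0,0) R1=(0,0,0)
Op 3: merge R1<->R2 -> R1=(0,0,0) R2=(0,0,0)
Op 4: merge R1<->R0 -> R1=(0,0,0) R0=(0,0,0)
Op 5: merge R1<->R0 -> R1=(0,0,0) R0=(0,0,0)
Op 6: inc R1 by 3 -> R1=(0,3,0) value=3
Op 7: merge R2<->R0 -> R2=(0,0,0) R0=(0,0,0)
Op 8: merge R2<->R0 -> R2=(0,0,0) R0=(0,0,0)
Op 9: inc R0 by 1 -> R0=(1,0,0) value=1

Answer: 3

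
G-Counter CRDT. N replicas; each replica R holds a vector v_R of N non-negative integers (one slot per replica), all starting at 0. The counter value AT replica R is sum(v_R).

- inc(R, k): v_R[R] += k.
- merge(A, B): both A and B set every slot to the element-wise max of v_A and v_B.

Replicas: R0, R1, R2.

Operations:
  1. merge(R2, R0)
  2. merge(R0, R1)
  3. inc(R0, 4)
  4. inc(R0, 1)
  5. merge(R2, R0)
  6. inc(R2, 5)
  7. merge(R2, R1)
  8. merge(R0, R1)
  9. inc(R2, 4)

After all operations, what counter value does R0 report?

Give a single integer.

Answer: 10

Derivation:
Op 1: merge R2<->R0 -> R2=(0,0,0) R0=(0,0,0)
Op 2: merge R0<->R1 -> R0=(0,0,0) R1=(0,0,0)
Op 3: inc R0 by 4 -> R0=(4,0,0) value=4
Op 4: inc R0 by 1 -> R0=(5,0,0) value=5
Op 5: merge R2<->R0 -> R2=(5,0,0) R0=(5,0,0)
Op 6: inc R2 by 5 -> R2=(5,0,5) value=10
Op 7: merge R2<->R1 -> R2=(5,0,5) R1=(5,0,5)
Op 8: merge R0<->R1 -> R0=(5,0,5) R1=(5,0,5)
Op 9: inc R2 by 4 -> R2=(5,0,9) value=14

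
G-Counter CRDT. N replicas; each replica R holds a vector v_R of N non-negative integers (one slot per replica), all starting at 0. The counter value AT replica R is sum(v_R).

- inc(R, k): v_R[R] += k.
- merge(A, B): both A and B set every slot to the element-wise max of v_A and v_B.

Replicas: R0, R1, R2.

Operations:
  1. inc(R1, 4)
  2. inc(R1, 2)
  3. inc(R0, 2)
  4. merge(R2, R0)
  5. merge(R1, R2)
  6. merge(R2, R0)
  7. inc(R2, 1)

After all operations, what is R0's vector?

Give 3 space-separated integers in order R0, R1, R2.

Answer: 2 6 0

Derivation:
Op 1: inc R1 by 4 -> R1=(0,4,0) value=4
Op 2: inc R1 by 2 -> R1=(0,6,0) value=6
Op 3: inc R0 by 2 -> R0=(2,0,0) value=2
Op 4: merge R2<->R0 -> R2=(2,0,0) R0=(2,0,0)
Op 5: merge R1<->R2 -> R1=(2,6,0) R2=(2,6,0)
Op 6: merge R2<->R0 -> R2=(2,6,0) R0=(2,6,0)
Op 7: inc R2 by 1 -> R2=(2,6,1) value=9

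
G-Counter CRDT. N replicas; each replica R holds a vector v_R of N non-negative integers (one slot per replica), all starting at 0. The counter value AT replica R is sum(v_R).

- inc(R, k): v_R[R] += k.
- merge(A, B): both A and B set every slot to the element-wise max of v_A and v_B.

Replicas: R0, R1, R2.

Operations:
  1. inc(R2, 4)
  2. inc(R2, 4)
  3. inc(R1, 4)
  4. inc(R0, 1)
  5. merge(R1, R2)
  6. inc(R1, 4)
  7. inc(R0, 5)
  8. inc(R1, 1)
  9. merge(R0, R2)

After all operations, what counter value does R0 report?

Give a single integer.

Op 1: inc R2 by 4 -> R2=(0,0,4) value=4
Op 2: inc R2 by 4 -> R2=(0,0,8) value=8
Op 3: inc R1 by 4 -> R1=(0,4,0) value=4
Op 4: inc R0 by 1 -> R0=(1,0,0) value=1
Op 5: merge R1<->R2 -> R1=(0,4,8) R2=(0,4,8)
Op 6: inc R1 by 4 -> R1=(0,8,8) value=16
Op 7: inc R0 by 5 -> R0=(6,0,0) value=6
Op 8: inc R1 by 1 -> R1=(0,9,8) value=17
Op 9: merge R0<->R2 -> R0=(6,4,8) R2=(6,4,8)

Answer: 18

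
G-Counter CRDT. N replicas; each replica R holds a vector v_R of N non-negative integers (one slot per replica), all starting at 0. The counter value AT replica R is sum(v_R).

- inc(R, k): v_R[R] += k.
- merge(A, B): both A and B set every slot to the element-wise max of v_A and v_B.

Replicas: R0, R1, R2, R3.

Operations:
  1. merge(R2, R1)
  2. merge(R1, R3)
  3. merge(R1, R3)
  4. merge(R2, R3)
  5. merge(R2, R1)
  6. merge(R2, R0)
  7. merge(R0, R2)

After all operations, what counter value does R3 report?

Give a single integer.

Op 1: merge R2<->R1 -> R2=(0,0,0,0) R1=(0,0,0,0)
Op 2: merge R1<->R3 -> R1=(0,0,0,0) R3=(0,0,0,0)
Op 3: merge R1<->R3 -> R1=(0,0,0,0) R3=(0,0,0,0)
Op 4: merge R2<->R3 -> R2=(0,0,0,0) R3=(0,0,0,0)
Op 5: merge R2<->R1 -> R2=(0,0,0,0) R1=(0,0,0,0)
Op 6: merge R2<->R0 -> R2=(0,0,0,0) R0=(0,0,0,0)
Op 7: merge R0<->R2 -> R0=(0,0,0,0) R2=(0,0,0,0)

Answer: 0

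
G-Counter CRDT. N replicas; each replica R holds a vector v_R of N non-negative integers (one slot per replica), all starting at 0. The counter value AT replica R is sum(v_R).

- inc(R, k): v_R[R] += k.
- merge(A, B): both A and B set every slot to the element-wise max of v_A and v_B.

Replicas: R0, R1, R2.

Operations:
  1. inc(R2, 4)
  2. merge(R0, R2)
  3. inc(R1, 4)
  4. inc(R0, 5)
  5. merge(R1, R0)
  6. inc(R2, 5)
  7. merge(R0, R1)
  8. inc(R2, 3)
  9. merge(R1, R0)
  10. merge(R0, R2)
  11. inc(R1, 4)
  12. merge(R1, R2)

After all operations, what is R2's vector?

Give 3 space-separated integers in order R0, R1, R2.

Answer: 5 8 12

Derivation:
Op 1: inc R2 by 4 -> R2=(0,0,4) value=4
Op 2: merge R0<->R2 -> R0=(0,0,4) R2=(0,0,4)
Op 3: inc R1 by 4 -> R1=(0,4,0) value=4
Op 4: inc R0 by 5 -> R0=(5,0,4) value=9
Op 5: merge R1<->R0 -> R1=(5,4,4) R0=(5,4,4)
Op 6: inc R2 by 5 -> R2=(0,0,9) value=9
Op 7: merge R0<->R1 -> R0=(5,4,4) R1=(5,4,4)
Op 8: inc R2 by 3 -> R2=(0,0,12) value=12
Op 9: merge R1<->R0 -> R1=(5,4,4) R0=(5,4,4)
Op 10: merge R0<->R2 -> R0=(5,4,12) R2=(5,4,12)
Op 11: inc R1 by 4 -> R1=(5,8,4) value=17
Op 12: merge R1<->R2 -> R1=(5,8,12) R2=(5,8,12)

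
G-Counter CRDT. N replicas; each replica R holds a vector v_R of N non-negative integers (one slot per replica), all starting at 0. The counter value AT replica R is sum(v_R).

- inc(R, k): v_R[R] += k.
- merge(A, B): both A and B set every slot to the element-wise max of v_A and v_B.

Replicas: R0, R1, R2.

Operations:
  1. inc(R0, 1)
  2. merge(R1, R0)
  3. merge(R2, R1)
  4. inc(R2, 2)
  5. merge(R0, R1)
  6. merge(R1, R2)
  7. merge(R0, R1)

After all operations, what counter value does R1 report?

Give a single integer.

Op 1: inc R0 by 1 -> R0=(1,0,0) value=1
Op 2: merge R1<->R0 -> R1=(1,0,0) R0=(1,0,0)
Op 3: merge R2<->R1 -> R2=(1,0,0) R1=(1,0,0)
Op 4: inc R2 by 2 -> R2=(1,0,2) value=3
Op 5: merge R0<->R1 -> R0=(1,0,0) R1=(1,0,0)
Op 6: merge R1<->R2 -> R1=(1,0,2) R2=(1,0,2)
Op 7: merge R0<->R1 -> R0=(1,0,2) R1=(1,0,2)

Answer: 3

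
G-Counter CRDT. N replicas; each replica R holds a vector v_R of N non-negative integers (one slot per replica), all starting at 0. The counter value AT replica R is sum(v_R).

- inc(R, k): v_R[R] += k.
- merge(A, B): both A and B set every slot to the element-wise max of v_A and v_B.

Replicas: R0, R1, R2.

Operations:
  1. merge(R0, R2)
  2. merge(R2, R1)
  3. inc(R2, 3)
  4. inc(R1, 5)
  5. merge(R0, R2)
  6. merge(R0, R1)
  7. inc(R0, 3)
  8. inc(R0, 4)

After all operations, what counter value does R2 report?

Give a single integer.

Answer: 3

Derivation:
Op 1: merge R0<->R2 -> R0=(0,0,0) R2=(0,0,0)
Op 2: merge R2<->R1 -> R2=(0,0,0) R1=(0,0,0)
Op 3: inc R2 by 3 -> R2=(0,0,3) value=3
Op 4: inc R1 by 5 -> R1=(0,5,0) value=5
Op 5: merge R0<->R2 -> R0=(0,0,3) R2=(0,0,3)
Op 6: merge R0<->R1 -> R0=(0,5,3) R1=(0,5,3)
Op 7: inc R0 by 3 -> R0=(3,5,3) value=11
Op 8: inc R0 by 4 -> R0=(7,5,3) value=15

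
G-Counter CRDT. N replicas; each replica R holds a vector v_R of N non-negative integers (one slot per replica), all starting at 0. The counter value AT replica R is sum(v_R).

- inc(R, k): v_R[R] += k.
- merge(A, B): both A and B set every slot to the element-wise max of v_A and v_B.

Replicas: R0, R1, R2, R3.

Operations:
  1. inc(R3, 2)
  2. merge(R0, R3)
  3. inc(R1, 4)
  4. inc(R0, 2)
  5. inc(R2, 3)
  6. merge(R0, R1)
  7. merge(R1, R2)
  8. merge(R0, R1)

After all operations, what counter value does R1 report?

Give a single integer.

Op 1: inc R3 by 2 -> R3=(0,0,0,2) value=2
Op 2: merge R0<->R3 -> R0=(0,0,0,2) R3=(0,0,0,2)
Op 3: inc R1 by 4 -> R1=(0,4,0,0) value=4
Op 4: inc R0 by 2 -> R0=(2,0,0,2) value=4
Op 5: inc R2 by 3 -> R2=(0,0,3,0) value=3
Op 6: merge R0<->R1 -> R0=(2,4,0,2) R1=(2,4,0,2)
Op 7: merge R1<->R2 -> R1=(2,4,3,2) R2=(2,4,3,2)
Op 8: merge R0<->R1 -> R0=(2,4,3,2) R1=(2,4,3,2)

Answer: 11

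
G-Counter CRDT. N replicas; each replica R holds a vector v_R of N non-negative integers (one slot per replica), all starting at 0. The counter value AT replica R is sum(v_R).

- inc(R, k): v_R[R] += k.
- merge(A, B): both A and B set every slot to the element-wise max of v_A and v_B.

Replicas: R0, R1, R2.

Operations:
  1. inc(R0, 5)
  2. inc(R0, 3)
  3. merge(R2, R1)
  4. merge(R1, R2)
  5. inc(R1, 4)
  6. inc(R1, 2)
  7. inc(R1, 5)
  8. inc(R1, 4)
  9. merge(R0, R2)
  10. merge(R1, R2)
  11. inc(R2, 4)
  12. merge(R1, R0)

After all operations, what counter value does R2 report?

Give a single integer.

Op 1: inc R0 by 5 -> R0=(5,0,0) value=5
Op 2: inc R0 by 3 -> R0=(8,0,0) value=8
Op 3: merge R2<->R1 -> R2=(0,0,0) R1=(0,0,0)
Op 4: merge R1<->R2 -> R1=(0,0,0) R2=(0,0,0)
Op 5: inc R1 by 4 -> R1=(0,4,0) value=4
Op 6: inc R1 by 2 -> R1=(0,6,0) value=6
Op 7: inc R1 by 5 -> R1=(0,11,0) value=11
Op 8: inc R1 by 4 -> R1=(0,15,0) value=15
Op 9: merge R0<->R2 -> R0=(8,0,0) R2=(8,0,0)
Op 10: merge R1<->R2 -> R1=(8,15,0) R2=(8,15,0)
Op 11: inc R2 by 4 -> R2=(8,15,4) value=27
Op 12: merge R1<->R0 -> R1=(8,15,0) R0=(8,15,0)

Answer: 27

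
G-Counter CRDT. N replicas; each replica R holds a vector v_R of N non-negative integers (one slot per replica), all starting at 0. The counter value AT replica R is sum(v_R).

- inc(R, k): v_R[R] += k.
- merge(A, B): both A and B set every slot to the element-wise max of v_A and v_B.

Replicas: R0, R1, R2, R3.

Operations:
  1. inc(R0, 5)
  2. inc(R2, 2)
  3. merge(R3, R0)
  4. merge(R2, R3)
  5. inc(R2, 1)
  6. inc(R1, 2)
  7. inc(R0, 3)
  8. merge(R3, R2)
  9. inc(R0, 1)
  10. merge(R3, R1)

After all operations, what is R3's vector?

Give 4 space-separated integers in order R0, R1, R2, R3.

Op 1: inc R0 by 5 -> R0=(5,0,0,0) value=5
Op 2: inc R2 by 2 -> R2=(0,0,2,0) value=2
Op 3: merge R3<->R0 -> R3=(5,0,0,0) R0=(5,0,0,0)
Op 4: merge R2<->R3 -> R2=(5,0,2,0) R3=(5,0,2,0)
Op 5: inc R2 by 1 -> R2=(5,0,3,0) value=8
Op 6: inc R1 by 2 -> R1=(0,2,0,0) value=2
Op 7: inc R0 by 3 -> R0=(8,0,0,0) value=8
Op 8: merge R3<->R2 -> R3=(5,0,3,0) R2=(5,0,3,0)
Op 9: inc R0 by 1 -> R0=(9,0,0,0) value=9
Op 10: merge R3<->R1 -> R3=(5,2,3,0) R1=(5,2,3,0)

Answer: 5 2 3 0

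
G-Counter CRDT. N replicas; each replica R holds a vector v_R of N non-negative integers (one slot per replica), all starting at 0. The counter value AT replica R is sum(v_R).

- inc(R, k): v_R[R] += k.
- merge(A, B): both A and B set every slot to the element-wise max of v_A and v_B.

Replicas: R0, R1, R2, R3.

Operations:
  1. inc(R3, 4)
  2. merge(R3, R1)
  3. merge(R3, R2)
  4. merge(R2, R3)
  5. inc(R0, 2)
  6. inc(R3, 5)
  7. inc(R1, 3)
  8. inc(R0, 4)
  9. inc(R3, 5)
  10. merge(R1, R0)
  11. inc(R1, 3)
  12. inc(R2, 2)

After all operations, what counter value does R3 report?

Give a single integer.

Answer: 14

Derivation:
Op 1: inc R3 by 4 -> R3=(0,0,0,4) value=4
Op 2: merge R3<->R1 -> R3=(0,0,0,4) R1=(0,0,0,4)
Op 3: merge R3<->R2 -> R3=(0,0,0,4) R2=(0,0,0,4)
Op 4: merge R2<->R3 -> R2=(0,0,0,4) R3=(0,0,0,4)
Op 5: inc R0 by 2 -> R0=(2,0,0,0) value=2
Op 6: inc R3 by 5 -> R3=(0,0,0,9) value=9
Op 7: inc R1 by 3 -> R1=(0,3,0,4) value=7
Op 8: inc R0 by 4 -> R0=(6,0,0,0) value=6
Op 9: inc R3 by 5 -> R3=(0,0,0,14) value=14
Op 10: merge R1<->R0 -> R1=(6,3,0,4) R0=(6,3,0,4)
Op 11: inc R1 by 3 -> R1=(6,6,0,4) value=16
Op 12: inc R2 by 2 -> R2=(0,0,2,4) value=6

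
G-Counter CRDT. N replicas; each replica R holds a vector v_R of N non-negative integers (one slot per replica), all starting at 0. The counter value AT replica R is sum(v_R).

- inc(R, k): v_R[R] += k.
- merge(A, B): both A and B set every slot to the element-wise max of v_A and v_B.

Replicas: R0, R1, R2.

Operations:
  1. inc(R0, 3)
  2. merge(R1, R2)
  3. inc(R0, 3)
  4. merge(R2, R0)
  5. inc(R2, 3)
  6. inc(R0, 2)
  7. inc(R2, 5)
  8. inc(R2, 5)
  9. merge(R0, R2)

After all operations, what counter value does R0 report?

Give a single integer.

Answer: 21

Derivation:
Op 1: inc R0 by 3 -> R0=(3,0,0) value=3
Op 2: merge R1<->R2 -> R1=(0,0,0) R2=(0,0,0)
Op 3: inc R0 by 3 -> R0=(6,0,0) value=6
Op 4: merge R2<->R0 -> R2=(6,0,0) R0=(6,0,0)
Op 5: inc R2 by 3 -> R2=(6,0,3) value=9
Op 6: inc R0 by 2 -> R0=(8,0,0) value=8
Op 7: inc R2 by 5 -> R2=(6,0,8) value=14
Op 8: inc R2 by 5 -> R2=(6,0,13) value=19
Op 9: merge R0<->R2 -> R0=(8,0,13) R2=(8,0,13)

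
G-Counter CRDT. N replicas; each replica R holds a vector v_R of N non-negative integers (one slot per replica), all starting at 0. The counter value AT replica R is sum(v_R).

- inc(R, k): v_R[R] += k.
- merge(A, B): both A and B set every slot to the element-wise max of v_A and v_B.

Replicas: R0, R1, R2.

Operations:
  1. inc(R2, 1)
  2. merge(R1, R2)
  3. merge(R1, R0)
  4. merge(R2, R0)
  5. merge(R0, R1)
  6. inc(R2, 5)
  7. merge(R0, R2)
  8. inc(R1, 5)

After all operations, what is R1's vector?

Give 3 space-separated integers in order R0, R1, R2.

Answer: 0 5 1

Derivation:
Op 1: inc R2 by 1 -> R2=(0,0,1) value=1
Op 2: merge R1<->R2 -> R1=(0,0,1) R2=(0,0,1)
Op 3: merge R1<->R0 -> R1=(0,0,1) R0=(0,0,1)
Op 4: merge R2<->R0 -> R2=(0,0,1) R0=(0,0,1)
Op 5: merge R0<->R1 -> R0=(0,0,1) R1=(0,0,1)
Op 6: inc R2 by 5 -> R2=(0,0,6) value=6
Op 7: merge R0<->R2 -> R0=(0,0,6) R2=(0,0,6)
Op 8: inc R1 by 5 -> R1=(0,5,1) value=6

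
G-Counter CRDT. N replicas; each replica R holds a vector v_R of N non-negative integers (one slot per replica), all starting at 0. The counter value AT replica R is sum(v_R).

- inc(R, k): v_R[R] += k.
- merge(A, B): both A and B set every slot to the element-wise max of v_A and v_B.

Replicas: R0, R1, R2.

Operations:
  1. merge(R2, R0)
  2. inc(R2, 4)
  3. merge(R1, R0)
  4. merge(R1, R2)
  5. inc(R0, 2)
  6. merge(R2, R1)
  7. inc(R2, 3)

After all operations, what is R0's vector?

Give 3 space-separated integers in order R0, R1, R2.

Op 1: merge R2<->R0 -> R2=(0,0,0) R0=(0,0,0)
Op 2: inc R2 by 4 -> R2=(0,0,4) value=4
Op 3: merge R1<->R0 -> R1=(0,0,0) R0=(0,0,0)
Op 4: merge R1<->R2 -> R1=(0,0,4) R2=(0,0,4)
Op 5: inc R0 by 2 -> R0=(2,0,0) value=2
Op 6: merge R2<->R1 -> R2=(0,0,4) R1=(0,0,4)
Op 7: inc R2 by 3 -> R2=(0,0,7) value=7

Answer: 2 0 0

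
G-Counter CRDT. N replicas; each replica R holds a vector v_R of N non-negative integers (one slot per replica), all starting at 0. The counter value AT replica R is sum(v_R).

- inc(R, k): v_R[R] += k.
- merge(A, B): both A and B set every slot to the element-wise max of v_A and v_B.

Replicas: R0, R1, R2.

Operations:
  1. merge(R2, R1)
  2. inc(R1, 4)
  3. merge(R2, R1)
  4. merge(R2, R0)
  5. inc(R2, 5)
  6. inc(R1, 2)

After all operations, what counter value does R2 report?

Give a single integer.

Answer: 9

Derivation:
Op 1: merge R2<->R1 -> R2=(0,0,0) R1=(0,0,0)
Op 2: inc R1 by 4 -> R1=(0,4,0) value=4
Op 3: merge R2<->R1 -> R2=(0,4,0) R1=(0,4,0)
Op 4: merge R2<->R0 -> R2=(0,4,0) R0=(0,4,0)
Op 5: inc R2 by 5 -> R2=(0,4,5) value=9
Op 6: inc R1 by 2 -> R1=(0,6,0) value=6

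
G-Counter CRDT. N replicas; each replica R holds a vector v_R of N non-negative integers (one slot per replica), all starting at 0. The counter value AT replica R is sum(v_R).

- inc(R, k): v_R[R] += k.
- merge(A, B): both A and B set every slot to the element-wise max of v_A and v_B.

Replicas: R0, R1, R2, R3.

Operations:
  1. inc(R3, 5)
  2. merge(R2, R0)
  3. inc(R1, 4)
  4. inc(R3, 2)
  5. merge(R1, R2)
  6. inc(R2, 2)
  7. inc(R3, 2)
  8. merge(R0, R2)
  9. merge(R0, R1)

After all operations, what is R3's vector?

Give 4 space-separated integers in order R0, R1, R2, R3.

Answer: 0 0 0 9

Derivation:
Op 1: inc R3 by 5 -> R3=(0,0,0,5) value=5
Op 2: merge R2<->R0 -> R2=(0,0,0,0) R0=(0,0,0,0)
Op 3: inc R1 by 4 -> R1=(0,4,0,0) value=4
Op 4: inc R3 by 2 -> R3=(0,0,0,7) value=7
Op 5: merge R1<->R2 -> R1=(0,4,0,0) R2=(0,4,0,0)
Op 6: inc R2 by 2 -> R2=(0,4,2,0) value=6
Op 7: inc R3 by 2 -> R3=(0,0,0,9) value=9
Op 8: merge R0<->R2 -> R0=(0,4,2,0) R2=(0,4,2,0)
Op 9: merge R0<->R1 -> R0=(0,4,2,0) R1=(0,4,2,0)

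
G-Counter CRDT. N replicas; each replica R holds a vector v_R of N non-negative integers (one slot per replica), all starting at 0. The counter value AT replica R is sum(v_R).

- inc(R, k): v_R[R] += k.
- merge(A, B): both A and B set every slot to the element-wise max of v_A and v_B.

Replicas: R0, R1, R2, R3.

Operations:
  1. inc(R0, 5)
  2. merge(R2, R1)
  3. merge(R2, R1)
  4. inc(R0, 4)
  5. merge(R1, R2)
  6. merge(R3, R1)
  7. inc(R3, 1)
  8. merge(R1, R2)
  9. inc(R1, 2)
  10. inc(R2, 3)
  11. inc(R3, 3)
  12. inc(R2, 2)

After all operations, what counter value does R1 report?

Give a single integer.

Op 1: inc R0 by 5 -> R0=(5,0,0,0) value=5
Op 2: merge R2<->R1 -> R2=(0,0,0,0) R1=(0,0,0,0)
Op 3: merge R2<->R1 -> R2=(0,0,0,0) R1=(0,0,0,0)
Op 4: inc R0 by 4 -> R0=(9,0,0,0) value=9
Op 5: merge R1<->R2 -> R1=(0,0,0,0) R2=(0,0,0,0)
Op 6: merge R3<->R1 -> R3=(0,0,0,0) R1=(0,0,0,0)
Op 7: inc R3 by 1 -> R3=(0,0,0,1) value=1
Op 8: merge R1<->R2 -> R1=(0,0,0,0) R2=(0,0,0,0)
Op 9: inc R1 by 2 -> R1=(0,2,0,0) value=2
Op 10: inc R2 by 3 -> R2=(0,0,3,0) value=3
Op 11: inc R3 by 3 -> R3=(0,0,0,4) value=4
Op 12: inc R2 by 2 -> R2=(0,0,5,0) value=5

Answer: 2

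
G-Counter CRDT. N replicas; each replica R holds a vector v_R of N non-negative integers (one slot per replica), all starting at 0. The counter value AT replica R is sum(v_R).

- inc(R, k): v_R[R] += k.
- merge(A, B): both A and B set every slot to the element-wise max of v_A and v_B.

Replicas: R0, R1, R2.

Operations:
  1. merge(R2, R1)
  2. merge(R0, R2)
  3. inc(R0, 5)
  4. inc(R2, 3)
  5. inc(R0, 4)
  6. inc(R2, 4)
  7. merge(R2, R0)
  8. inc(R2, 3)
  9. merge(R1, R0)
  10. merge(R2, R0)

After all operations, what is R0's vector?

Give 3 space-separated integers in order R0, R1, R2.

Answer: 9 0 10

Derivation:
Op 1: merge R2<->R1 -> R2=(0,0,0) R1=(0,0,0)
Op 2: merge R0<->R2 -> R0=(0,0,0) R2=(0,0,0)
Op 3: inc R0 by 5 -> R0=(5,0,0) value=5
Op 4: inc R2 by 3 -> R2=(0,0,3) value=3
Op 5: inc R0 by 4 -> R0=(9,0,0) value=9
Op 6: inc R2 by 4 -> R2=(0,0,7) value=7
Op 7: merge R2<->R0 -> R2=(9,0,7) R0=(9,0,7)
Op 8: inc R2 by 3 -> R2=(9,0,10) value=19
Op 9: merge R1<->R0 -> R1=(9,0,7) R0=(9,0,7)
Op 10: merge R2<->R0 -> R2=(9,0,10) R0=(9,0,10)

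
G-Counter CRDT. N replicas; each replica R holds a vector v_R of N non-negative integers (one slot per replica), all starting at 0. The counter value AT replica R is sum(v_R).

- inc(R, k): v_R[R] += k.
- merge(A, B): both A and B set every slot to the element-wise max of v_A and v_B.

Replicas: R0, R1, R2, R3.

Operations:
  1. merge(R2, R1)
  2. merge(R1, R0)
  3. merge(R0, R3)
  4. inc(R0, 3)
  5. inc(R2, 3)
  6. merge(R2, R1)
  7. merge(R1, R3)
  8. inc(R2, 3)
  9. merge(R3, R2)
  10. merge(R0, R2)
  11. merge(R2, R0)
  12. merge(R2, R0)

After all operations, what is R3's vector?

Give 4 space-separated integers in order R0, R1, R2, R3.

Op 1: merge R2<->R1 -> R2=(0,0,0,0) R1=(0,0,0,0)
Op 2: merge R1<->R0 -> R1=(0,0,0,0) R0=(0,0,0,0)
Op 3: merge R0<->R3 -> R0=(0,0,0,0) R3=(0,0,0,0)
Op 4: inc R0 by 3 -> R0=(3,0,0,0) value=3
Op 5: inc R2 by 3 -> R2=(0,0,3,0) value=3
Op 6: merge R2<->R1 -> R2=(0,0,3,0) R1=(0,0,3,0)
Op 7: merge R1<->R3 -> R1=(0,0,3,0) R3=(0,0,3,0)
Op 8: inc R2 by 3 -> R2=(0,0,6,0) value=6
Op 9: merge R3<->R2 -> R3=(0,0,6,0) R2=(0,0,6,0)
Op 10: merge R0<->R2 -> R0=(3,0,6,0) R2=(3,0,6,0)
Op 11: merge R2<->R0 -> R2=(3,0,6,0) R0=(3,0,6,0)
Op 12: merge R2<->R0 -> R2=(3,0,6,0) R0=(3,0,6,0)

Answer: 0 0 6 0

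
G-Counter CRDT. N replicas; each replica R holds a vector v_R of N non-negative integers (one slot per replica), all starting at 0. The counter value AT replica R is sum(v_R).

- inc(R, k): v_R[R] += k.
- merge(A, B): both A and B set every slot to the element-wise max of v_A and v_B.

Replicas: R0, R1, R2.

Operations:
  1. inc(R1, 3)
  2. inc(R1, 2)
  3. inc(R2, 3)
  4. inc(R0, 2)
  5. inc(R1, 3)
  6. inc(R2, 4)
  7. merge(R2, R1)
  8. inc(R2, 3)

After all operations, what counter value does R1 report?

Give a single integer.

Op 1: inc R1 by 3 -> R1=(0,3,0) value=3
Op 2: inc R1 by 2 -> R1=(0,5,0) value=5
Op 3: inc R2 by 3 -> R2=(0,0,3) value=3
Op 4: inc R0 by 2 -> R0=(2,0,0) value=2
Op 5: inc R1 by 3 -> R1=(0,8,0) value=8
Op 6: inc R2 by 4 -> R2=(0,0,7) value=7
Op 7: merge R2<->R1 -> R2=(0,8,7) R1=(0,8,7)
Op 8: inc R2 by 3 -> R2=(0,8,10) value=18

Answer: 15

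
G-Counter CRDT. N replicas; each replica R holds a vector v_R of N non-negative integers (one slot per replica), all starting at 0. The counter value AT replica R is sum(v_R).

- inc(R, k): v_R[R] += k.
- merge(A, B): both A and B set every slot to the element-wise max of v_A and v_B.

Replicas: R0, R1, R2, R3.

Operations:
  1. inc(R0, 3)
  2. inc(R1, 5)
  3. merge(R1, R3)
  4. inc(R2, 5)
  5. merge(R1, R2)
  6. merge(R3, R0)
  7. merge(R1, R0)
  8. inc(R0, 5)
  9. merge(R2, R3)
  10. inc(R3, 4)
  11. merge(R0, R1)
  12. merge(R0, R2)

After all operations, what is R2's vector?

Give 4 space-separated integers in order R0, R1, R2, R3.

Op 1: inc R0 by 3 -> R0=(3,0,0,0) value=3
Op 2: inc R1 by 5 -> R1=(0,5,0,0) value=5
Op 3: merge R1<->R3 -> R1=(0,5,0,0) R3=(0,5,0,0)
Op 4: inc R2 by 5 -> R2=(0,0,5,0) value=5
Op 5: merge R1<->R2 -> R1=(0,5,5,0) R2=(0,5,5,0)
Op 6: merge R3<->R0 -> R3=(3,5,0,0) R0=(3,5,0,0)
Op 7: merge R1<->R0 -> R1=(3,5,5,0) R0=(3,5,5,0)
Op 8: inc R0 by 5 -> R0=(8,5,5,0) value=18
Op 9: merge R2<->R3 -> R2=(3,5,5,0) R3=(3,5,5,0)
Op 10: inc R3 by 4 -> R3=(3,5,5,4) value=17
Op 11: merge R0<->R1 -> R0=(8,5,5,0) R1=(8,5,5,0)
Op 12: merge R0<->R2 -> R0=(8,5,5,0) R2=(8,5,5,0)

Answer: 8 5 5 0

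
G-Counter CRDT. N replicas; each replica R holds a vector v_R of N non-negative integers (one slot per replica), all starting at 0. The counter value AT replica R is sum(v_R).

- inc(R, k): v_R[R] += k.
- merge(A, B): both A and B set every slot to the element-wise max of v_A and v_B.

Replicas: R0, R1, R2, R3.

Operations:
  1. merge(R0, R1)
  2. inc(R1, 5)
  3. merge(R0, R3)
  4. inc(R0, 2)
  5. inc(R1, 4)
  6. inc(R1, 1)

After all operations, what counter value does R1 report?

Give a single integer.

Answer: 10

Derivation:
Op 1: merge R0<->R1 -> R0=(0,0,0,0) R1=(0,0,0,0)
Op 2: inc R1 by 5 -> R1=(0,5,0,0) value=5
Op 3: merge R0<->R3 -> R0=(0,0,0,0) R3=(0,0,0,0)
Op 4: inc R0 by 2 -> R0=(2,0,0,0) value=2
Op 5: inc R1 by 4 -> R1=(0,9,0,0) value=9
Op 6: inc R1 by 1 -> R1=(0,10,0,0) value=10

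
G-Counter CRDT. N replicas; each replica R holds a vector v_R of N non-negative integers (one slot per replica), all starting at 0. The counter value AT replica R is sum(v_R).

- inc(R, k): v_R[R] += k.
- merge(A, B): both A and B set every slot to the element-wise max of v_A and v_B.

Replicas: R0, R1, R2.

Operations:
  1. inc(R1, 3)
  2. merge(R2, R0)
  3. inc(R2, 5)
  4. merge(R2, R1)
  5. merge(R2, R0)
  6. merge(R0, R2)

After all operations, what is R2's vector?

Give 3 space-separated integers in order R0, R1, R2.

Answer: 0 3 5

Derivation:
Op 1: inc R1 by 3 -> R1=(0,3,0) value=3
Op 2: merge R2<->R0 -> R2=(0,0,0) R0=(0,0,0)
Op 3: inc R2 by 5 -> R2=(0,0,5) value=5
Op 4: merge R2<->R1 -> R2=(0,3,5) R1=(0,3,5)
Op 5: merge R2<->R0 -> R2=(0,3,5) R0=(0,3,5)
Op 6: merge R0<->R2 -> R0=(0,3,5) R2=(0,3,5)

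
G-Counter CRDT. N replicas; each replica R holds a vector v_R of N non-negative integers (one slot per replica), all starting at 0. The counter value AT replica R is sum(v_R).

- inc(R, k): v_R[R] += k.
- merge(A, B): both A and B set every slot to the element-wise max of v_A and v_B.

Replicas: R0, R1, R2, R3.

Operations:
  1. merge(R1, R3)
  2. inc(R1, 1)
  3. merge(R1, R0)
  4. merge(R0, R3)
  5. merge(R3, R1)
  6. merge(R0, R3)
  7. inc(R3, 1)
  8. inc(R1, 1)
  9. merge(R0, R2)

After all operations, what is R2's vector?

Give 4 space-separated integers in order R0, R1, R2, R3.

Answer: 0 1 0 0

Derivation:
Op 1: merge R1<->R3 -> R1=(0,0,0,0) R3=(0,0,0,0)
Op 2: inc R1 by 1 -> R1=(0,1,0,0) value=1
Op 3: merge R1<->R0 -> R1=(0,1,0,0) R0=(0,1,0,0)
Op 4: merge R0<->R3 -> R0=(0,1,0,0) R3=(0,1,0,0)
Op 5: merge R3<->R1 -> R3=(0,1,0,0) R1=(0,1,0,0)
Op 6: merge R0<->R3 -> R0=(0,1,0,0) R3=(0,1,0,0)
Op 7: inc R3 by 1 -> R3=(0,1,0,1) value=2
Op 8: inc R1 by 1 -> R1=(0,2,0,0) value=2
Op 9: merge R0<->R2 -> R0=(0,1,0,0) R2=(0,1,0,0)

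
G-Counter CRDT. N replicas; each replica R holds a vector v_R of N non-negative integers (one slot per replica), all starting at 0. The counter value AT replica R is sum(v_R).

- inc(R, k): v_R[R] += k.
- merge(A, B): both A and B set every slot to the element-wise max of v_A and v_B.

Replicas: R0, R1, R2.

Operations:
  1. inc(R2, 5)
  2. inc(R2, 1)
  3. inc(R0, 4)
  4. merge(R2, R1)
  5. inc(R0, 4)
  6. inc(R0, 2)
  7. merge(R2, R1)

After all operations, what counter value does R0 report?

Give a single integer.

Op 1: inc R2 by 5 -> R2=(0,0,5) value=5
Op 2: inc R2 by 1 -> R2=(0,0,6) value=6
Op 3: inc R0 by 4 -> R0=(4,0,0) value=4
Op 4: merge R2<->R1 -> R2=(0,0,6) R1=(0,0,6)
Op 5: inc R0 by 4 -> R0=(8,0,0) value=8
Op 6: inc R0 by 2 -> R0=(10,0,0) value=10
Op 7: merge R2<->R1 -> R2=(0,0,6) R1=(0,0,6)

Answer: 10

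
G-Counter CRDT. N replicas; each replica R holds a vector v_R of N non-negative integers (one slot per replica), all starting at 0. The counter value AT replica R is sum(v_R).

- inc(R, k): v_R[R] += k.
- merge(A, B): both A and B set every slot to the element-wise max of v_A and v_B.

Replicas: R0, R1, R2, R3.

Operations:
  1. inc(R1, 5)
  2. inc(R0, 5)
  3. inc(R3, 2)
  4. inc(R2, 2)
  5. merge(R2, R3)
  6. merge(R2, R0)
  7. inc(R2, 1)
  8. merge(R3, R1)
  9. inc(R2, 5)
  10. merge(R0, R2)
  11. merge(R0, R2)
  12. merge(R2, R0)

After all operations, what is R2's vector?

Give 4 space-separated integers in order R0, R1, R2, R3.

Answer: 5 0 8 2

Derivation:
Op 1: inc R1 by 5 -> R1=(0,5,0,0) value=5
Op 2: inc R0 by 5 -> R0=(5,0,0,0) value=5
Op 3: inc R3 by 2 -> R3=(0,0,0,2) value=2
Op 4: inc R2 by 2 -> R2=(0,0,2,0) value=2
Op 5: merge R2<->R3 -> R2=(0,0,2,2) R3=(0,0,2,2)
Op 6: merge R2<->R0 -> R2=(5,0,2,2) R0=(5,0,2,2)
Op 7: inc R2 by 1 -> R2=(5,0,3,2) value=10
Op 8: merge R3<->R1 -> R3=(0,5,2,2) R1=(0,5,2,2)
Op 9: inc R2 by 5 -> R2=(5,0,8,2) value=15
Op 10: merge R0<->R2 -> R0=(5,0,8,2) R2=(5,0,8,2)
Op 11: merge R0<->R2 -> R0=(5,0,8,2) R2=(5,0,8,2)
Op 12: merge R2<->R0 -> R2=(5,0,8,2) R0=(5,0,8,2)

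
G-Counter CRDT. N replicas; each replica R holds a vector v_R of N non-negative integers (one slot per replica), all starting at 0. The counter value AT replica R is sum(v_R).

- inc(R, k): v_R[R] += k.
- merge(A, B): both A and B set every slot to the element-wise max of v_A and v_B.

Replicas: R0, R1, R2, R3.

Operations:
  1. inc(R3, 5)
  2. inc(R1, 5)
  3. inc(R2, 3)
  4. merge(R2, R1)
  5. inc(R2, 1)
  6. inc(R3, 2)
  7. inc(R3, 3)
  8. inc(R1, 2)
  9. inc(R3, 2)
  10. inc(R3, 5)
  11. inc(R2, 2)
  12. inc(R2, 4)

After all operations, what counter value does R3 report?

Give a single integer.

Op 1: inc R3 by 5 -> R3=(0,0,0,5) value=5
Op 2: inc R1 by 5 -> R1=(0,5,0,0) value=5
Op 3: inc R2 by 3 -> R2=(0,0,3,0) value=3
Op 4: merge R2<->R1 -> R2=(0,5,3,0) R1=(0,5,3,0)
Op 5: inc R2 by 1 -> R2=(0,5,4,0) value=9
Op 6: inc R3 by 2 -> R3=(0,0,0,7) value=7
Op 7: inc R3 by 3 -> R3=(0,0,0,10) value=10
Op 8: inc R1 by 2 -> R1=(0,7,3,0) value=10
Op 9: inc R3 by 2 -> R3=(0,0,0,12) value=12
Op 10: inc R3 by 5 -> R3=(0,0,0,17) value=17
Op 11: inc R2 by 2 -> R2=(0,5,6,0) value=11
Op 12: inc R2 by 4 -> R2=(0,5,10,0) value=15

Answer: 17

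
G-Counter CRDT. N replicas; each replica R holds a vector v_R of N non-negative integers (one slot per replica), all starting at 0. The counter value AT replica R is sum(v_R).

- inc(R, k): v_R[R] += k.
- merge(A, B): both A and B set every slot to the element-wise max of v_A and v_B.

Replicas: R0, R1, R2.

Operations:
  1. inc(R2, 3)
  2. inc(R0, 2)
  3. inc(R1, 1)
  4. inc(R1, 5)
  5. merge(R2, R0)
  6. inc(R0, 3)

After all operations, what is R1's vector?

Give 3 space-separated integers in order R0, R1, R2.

Op 1: inc R2 by 3 -> R2=(0,0,3) value=3
Op 2: inc R0 by 2 -> R0=(2,0,0) value=2
Op 3: inc R1 by 1 -> R1=(0,1,0) value=1
Op 4: inc R1 by 5 -> R1=(0,6,0) value=6
Op 5: merge R2<->R0 -> R2=(2,0,3) R0=(2,0,3)
Op 6: inc R0 by 3 -> R0=(5,0,3) value=8

Answer: 0 6 0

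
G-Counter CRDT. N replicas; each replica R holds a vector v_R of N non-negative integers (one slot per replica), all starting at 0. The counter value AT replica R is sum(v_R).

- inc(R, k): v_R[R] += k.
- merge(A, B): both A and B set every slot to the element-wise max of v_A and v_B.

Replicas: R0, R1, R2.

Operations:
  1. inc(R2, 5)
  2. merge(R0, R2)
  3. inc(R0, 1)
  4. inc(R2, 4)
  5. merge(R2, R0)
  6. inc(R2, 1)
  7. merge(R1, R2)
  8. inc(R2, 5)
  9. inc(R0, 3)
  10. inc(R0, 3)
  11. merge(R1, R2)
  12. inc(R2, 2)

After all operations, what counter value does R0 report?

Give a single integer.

Answer: 16

Derivation:
Op 1: inc R2 by 5 -> R2=(0,0,5) value=5
Op 2: merge R0<->R2 -> R0=(0,0,5) R2=(0,0,5)
Op 3: inc R0 by 1 -> R0=(1,0,5) value=6
Op 4: inc R2 by 4 -> R2=(0,0,9) value=9
Op 5: merge R2<->R0 -> R2=(1,0,9) R0=(1,0,9)
Op 6: inc R2 by 1 -> R2=(1,0,10) value=11
Op 7: merge R1<->R2 -> R1=(1,0,10) R2=(1,0,10)
Op 8: inc R2 by 5 -> R2=(1,0,15) value=16
Op 9: inc R0 by 3 -> R0=(4,0,9) value=13
Op 10: inc R0 by 3 -> R0=(7,0,9) value=16
Op 11: merge R1<->R2 -> R1=(1,0,15) R2=(1,0,15)
Op 12: inc R2 by 2 -> R2=(1,0,17) value=18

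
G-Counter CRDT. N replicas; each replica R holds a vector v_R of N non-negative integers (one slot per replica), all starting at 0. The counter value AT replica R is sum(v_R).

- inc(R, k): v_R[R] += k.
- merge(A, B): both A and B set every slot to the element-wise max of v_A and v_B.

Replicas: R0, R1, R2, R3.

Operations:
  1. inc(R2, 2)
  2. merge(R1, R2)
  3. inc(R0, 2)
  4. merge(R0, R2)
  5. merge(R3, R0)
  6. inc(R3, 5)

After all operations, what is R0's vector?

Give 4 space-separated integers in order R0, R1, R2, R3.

Answer: 2 0 2 0

Derivation:
Op 1: inc R2 by 2 -> R2=(0,0,2,0) value=2
Op 2: merge R1<->R2 -> R1=(0,0,2,0) R2=(0,0,2,0)
Op 3: inc R0 by 2 -> R0=(2,0,0,0) value=2
Op 4: merge R0<->R2 -> R0=(2,0,2,0) R2=(2,0,2,0)
Op 5: merge R3<->R0 -> R3=(2,0,2,0) R0=(2,0,2,0)
Op 6: inc R3 by 5 -> R3=(2,0,2,5) value=9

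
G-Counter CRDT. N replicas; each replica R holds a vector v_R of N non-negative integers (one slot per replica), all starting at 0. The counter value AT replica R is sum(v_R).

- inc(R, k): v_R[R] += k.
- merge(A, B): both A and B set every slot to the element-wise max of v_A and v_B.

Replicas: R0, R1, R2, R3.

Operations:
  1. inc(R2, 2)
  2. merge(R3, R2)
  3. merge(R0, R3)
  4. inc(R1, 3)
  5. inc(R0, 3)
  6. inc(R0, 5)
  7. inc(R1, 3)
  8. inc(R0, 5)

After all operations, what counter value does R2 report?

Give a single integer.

Answer: 2

Derivation:
Op 1: inc R2 by 2 -> R2=(0,0,2,0) value=2
Op 2: merge R3<->R2 -> R3=(0,0,2,0) R2=(0,0,2,0)
Op 3: merge R0<->R3 -> R0=(0,0,2,0) R3=(0,0,2,0)
Op 4: inc R1 by 3 -> R1=(0,3,0,0) value=3
Op 5: inc R0 by 3 -> R0=(3,0,2,0) value=5
Op 6: inc R0 by 5 -> R0=(8,0,2,0) value=10
Op 7: inc R1 by 3 -> R1=(0,6,0,0) value=6
Op 8: inc R0 by 5 -> R0=(13,0,2,0) value=15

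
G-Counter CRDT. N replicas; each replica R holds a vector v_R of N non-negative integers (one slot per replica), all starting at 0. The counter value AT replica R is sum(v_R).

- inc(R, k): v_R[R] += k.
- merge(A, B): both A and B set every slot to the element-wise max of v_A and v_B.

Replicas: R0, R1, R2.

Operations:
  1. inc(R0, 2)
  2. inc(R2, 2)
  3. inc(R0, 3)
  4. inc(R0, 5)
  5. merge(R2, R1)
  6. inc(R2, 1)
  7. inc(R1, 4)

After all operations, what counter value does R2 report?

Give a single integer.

Answer: 3

Derivation:
Op 1: inc R0 by 2 -> R0=(2,0,0) value=2
Op 2: inc R2 by 2 -> R2=(0,0,2) value=2
Op 3: inc R0 by 3 -> R0=(5,0,0) value=5
Op 4: inc R0 by 5 -> R0=(10,0,0) value=10
Op 5: merge R2<->R1 -> R2=(0,0,2) R1=(0,0,2)
Op 6: inc R2 by 1 -> R2=(0,0,3) value=3
Op 7: inc R1 by 4 -> R1=(0,4,2) value=6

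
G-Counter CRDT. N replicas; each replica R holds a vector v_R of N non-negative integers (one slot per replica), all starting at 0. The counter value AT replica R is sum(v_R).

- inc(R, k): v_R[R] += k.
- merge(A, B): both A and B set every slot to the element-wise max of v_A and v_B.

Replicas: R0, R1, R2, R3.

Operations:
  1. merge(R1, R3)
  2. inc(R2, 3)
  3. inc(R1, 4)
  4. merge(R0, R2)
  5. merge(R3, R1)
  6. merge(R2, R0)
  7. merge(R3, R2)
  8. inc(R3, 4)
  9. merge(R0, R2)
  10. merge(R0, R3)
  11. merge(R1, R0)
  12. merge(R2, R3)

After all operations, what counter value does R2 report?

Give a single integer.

Op 1: merge R1<->R3 -> R1=(0,0,0,0) R3=(0,0,0,0)
Op 2: inc R2 by 3 -> R2=(0,0,3,0) value=3
Op 3: inc R1 by 4 -> R1=(0,4,0,0) value=4
Op 4: merge R0<->R2 -> R0=(0,0,3,0) R2=(0,0,3,0)
Op 5: merge R3<->R1 -> R3=(0,4,0,0) R1=(0,4,0,0)
Op 6: merge R2<->R0 -> R2=(0,0,3,0) R0=(0,0,3,0)
Op 7: merge R3<->R2 -> R3=(0,4,3,0) R2=(0,4,3,0)
Op 8: inc R3 by 4 -> R3=(0,4,3,4) value=11
Op 9: merge R0<->R2 -> R0=(0,4,3,0) R2=(0,4,3,0)
Op 10: merge R0<->R3 -> R0=(0,4,3,4) R3=(0,4,3,4)
Op 11: merge R1<->R0 -> R1=(0,4,3,4) R0=(0,4,3,4)
Op 12: merge R2<->R3 -> R2=(0,4,3,4) R3=(0,4,3,4)

Answer: 11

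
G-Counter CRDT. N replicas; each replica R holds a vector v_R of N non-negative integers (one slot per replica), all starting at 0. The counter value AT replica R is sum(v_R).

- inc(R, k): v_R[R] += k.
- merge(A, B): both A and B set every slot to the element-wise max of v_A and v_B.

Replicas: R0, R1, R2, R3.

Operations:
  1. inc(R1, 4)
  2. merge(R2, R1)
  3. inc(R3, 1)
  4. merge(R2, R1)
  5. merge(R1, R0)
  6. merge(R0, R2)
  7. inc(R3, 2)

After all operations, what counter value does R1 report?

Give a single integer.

Answer: 4

Derivation:
Op 1: inc R1 by 4 -> R1=(0,4,0,0) value=4
Op 2: merge R2<->R1 -> R2=(0,4,0,0) R1=(0,4,0,0)
Op 3: inc R3 by 1 -> R3=(0,0,0,1) value=1
Op 4: merge R2<->R1 -> R2=(0,4,0,0) R1=(0,4,0,0)
Op 5: merge R1<->R0 -> R1=(0,4,0,0) R0=(0,4,0,0)
Op 6: merge R0<->R2 -> R0=(0,4,0,0) R2=(0,4,0,0)
Op 7: inc R3 by 2 -> R3=(0,0,0,3) value=3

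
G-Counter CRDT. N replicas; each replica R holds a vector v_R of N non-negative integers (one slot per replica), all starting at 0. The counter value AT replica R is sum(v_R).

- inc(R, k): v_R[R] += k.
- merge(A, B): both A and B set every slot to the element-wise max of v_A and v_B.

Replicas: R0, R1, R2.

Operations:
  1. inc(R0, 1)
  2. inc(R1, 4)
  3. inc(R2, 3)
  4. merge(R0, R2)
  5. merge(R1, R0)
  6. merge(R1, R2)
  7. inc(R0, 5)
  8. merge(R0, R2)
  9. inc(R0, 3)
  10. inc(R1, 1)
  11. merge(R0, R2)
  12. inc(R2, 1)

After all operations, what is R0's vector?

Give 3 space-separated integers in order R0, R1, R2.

Op 1: inc R0 by 1 -> R0=(1,0,0) value=1
Op 2: inc R1 by 4 -> R1=(0,4,0) value=4
Op 3: inc R2 by 3 -> R2=(0,0,3) value=3
Op 4: merge R0<->R2 -> R0=(1,0,3) R2=(1,0,3)
Op 5: merge R1<->R0 -> R1=(1,4,3) R0=(1,4,3)
Op 6: merge R1<->R2 -> R1=(1,4,3) R2=(1,4,3)
Op 7: inc R0 by 5 -> R0=(6,4,3) value=13
Op 8: merge R0<->R2 -> R0=(6,4,3) R2=(6,4,3)
Op 9: inc R0 by 3 -> R0=(9,4,3) value=16
Op 10: inc R1 by 1 -> R1=(1,5,3) value=9
Op 11: merge R0<->R2 -> R0=(9,4,3) R2=(9,4,3)
Op 12: inc R2 by 1 -> R2=(9,4,4) value=17

Answer: 9 4 3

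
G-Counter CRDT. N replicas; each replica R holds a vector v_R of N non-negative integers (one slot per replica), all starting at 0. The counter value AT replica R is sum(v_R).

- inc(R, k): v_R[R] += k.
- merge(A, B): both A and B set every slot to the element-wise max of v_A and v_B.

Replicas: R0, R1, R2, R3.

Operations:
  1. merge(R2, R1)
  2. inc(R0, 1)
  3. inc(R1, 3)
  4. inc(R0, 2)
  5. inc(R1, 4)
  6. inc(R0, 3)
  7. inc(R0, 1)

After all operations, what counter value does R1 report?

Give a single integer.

Op 1: merge R2<->R1 -> R2=(0,0,0,0) R1=(0,0,0,0)
Op 2: inc R0 by 1 -> R0=(1,0,0,0) value=1
Op 3: inc R1 by 3 -> R1=(0,3,0,0) value=3
Op 4: inc R0 by 2 -> R0=(3,0,0,0) value=3
Op 5: inc R1 by 4 -> R1=(0,7,0,0) value=7
Op 6: inc R0 by 3 -> R0=(6,0,0,0) value=6
Op 7: inc R0 by 1 -> R0=(7,0,0,0) value=7

Answer: 7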